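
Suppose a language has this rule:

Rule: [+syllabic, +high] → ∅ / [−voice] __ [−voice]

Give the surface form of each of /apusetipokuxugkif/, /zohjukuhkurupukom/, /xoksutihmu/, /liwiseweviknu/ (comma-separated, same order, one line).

/apusetipokuxugkif/: /u/ is a high vowel flanked by voiceless consonants /p/ and /s/, so it deletes. /i/ is a high vowel flanked by voiceless consonants /t/ and /p/, so it deletes. /u/ is a high vowel flanked by voiceless consonants /k/ and /x/, so it deletes. /i/ is a high vowel flanked by voiceless consonants /k/ and /f/, so it deletes. → [apsetpokxugkf].
/zohjukuhkurupukom/: /u/ is a high vowel flanked by voiceless consonants /k/ and /h/, so it deletes. /u/ is a high vowel flanked by voiceless consonants /p/ and /k/, so it deletes. → [zohjukhkurupkom].
/xoksutihmu/: /u/ is a high vowel flanked by voiceless consonants /s/ and /t/, so it deletes. /i/ is a high vowel flanked by voiceless consonants /t/ and /h/, so it deletes. → [xoksthmu].
/liwiseweviknu/: the rule's environment is not met; surfaces unchanged as [liwiseweviknu].

apsetpokxugkf, zohjukhkurupkom, xoksthmu, liwiseweviknu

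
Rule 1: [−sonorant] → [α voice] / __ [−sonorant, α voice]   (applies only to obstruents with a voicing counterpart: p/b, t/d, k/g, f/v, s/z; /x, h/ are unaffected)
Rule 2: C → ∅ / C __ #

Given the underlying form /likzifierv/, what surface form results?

Rule 1 (regressive voicing assimilation): /k/ precedes the voiced obstruent /z/, so it voices to [g] by assimilation. /likzifierv/ → ligzifierv.
Rule 2 (final cluster simplification): /v/ is the second consonant of a word-final cluster /rv/, so it deletes. /ligzifierv/ → ligzifier.

ligzifier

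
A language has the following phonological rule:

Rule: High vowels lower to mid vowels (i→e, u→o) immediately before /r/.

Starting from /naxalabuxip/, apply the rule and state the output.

No segment of /naxalabuxip/ meets the structural description of the rule, so the form surfaces unchanged.

naxalabuxip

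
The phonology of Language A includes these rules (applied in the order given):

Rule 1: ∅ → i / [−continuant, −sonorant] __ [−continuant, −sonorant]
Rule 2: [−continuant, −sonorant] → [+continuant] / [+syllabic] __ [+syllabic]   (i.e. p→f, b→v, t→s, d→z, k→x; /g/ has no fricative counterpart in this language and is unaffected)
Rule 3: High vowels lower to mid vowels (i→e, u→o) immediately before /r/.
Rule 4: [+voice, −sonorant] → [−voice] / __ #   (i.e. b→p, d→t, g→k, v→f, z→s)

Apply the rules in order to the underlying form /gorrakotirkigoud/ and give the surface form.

gorraxoserkigout

Rule 1 (stop-cluster i-epenthesis): no segment meets the environment; /gorrakotirkigoud/ is unchanged.
Rule 2 (intervocalic spirantization): /k/ is a stop between vowels /a/ and /o/, so it spirantizes to the fricative [x]. /t/ is a stop between vowels /o/ and /i/, so it spirantizes to the fricative [s]. /gorrakotirkigoud/ → gorraxosirkigoud.
Rule 3 (pre-rhotic lowering): /i/ is a high vowel immediately before /r/, so it lowers to [e]. /gorraxosirkigoud/ → gorraxoserkigoud.
Rule 4 (final devoicing): /d/ is a voiced obstruent in word-final position, so it devoices to [t]. /gorraxoserkigoud/ → gorraxoserkigout.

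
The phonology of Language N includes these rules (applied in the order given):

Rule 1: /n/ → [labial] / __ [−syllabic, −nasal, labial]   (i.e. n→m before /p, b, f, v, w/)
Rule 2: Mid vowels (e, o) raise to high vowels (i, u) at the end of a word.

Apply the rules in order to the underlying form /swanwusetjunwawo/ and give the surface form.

swamwusetjumwawu

Rule 1 (nasal place assimilation): /n/ precedes the labial consonant /w/, so it assimilates in place to [m]. /n/ precedes the labial consonant /w/, so it assimilates in place to [m]. /swanwusetjunwawo/ → swamwusetjumwawo.
Rule 2 (final vowel raising): /o/ is a mid vowel in word-final position, so it raises to [u]. /swamwusetjumwawo/ → swamwusetjumwawu.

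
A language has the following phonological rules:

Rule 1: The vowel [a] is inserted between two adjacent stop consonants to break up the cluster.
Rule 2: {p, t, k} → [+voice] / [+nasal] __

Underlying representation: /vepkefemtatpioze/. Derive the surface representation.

Rule 1 (stop-cluster a-epenthesis): /p/ and /k/ form a stop–stop cluster, so [a] is inserted between them. /t/ and /p/ form a stop–stop cluster, so [a] is inserted between them. /vepkefemtatpioze/ → vepakefemtatapioze.
Rule 2 (post-nasal voicing): /t/ is a voiceless stop immediately after the nasal /m/, so it voices to [d]. /vepakefemtatapioze/ → vepakefemdatapioze.

vepakefemdatapioze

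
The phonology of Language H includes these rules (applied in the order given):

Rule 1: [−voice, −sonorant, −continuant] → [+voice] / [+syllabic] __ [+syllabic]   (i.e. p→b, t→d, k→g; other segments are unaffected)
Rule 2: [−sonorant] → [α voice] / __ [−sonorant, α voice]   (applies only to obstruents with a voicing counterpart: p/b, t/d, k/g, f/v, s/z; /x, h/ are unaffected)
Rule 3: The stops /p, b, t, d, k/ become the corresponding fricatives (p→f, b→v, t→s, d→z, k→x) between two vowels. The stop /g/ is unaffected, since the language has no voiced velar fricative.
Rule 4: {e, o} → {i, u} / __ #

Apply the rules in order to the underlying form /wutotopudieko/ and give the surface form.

wuzozovuziegu

Rule 1 (intervocalic voicing): /t/ is a voiceless stop between vowels /u/ and /o/, so it voices to [d]. /t/ is a voiceless stop between vowels /o/ and /o/, so it voices to [d]. /p/ is a voiceless stop between vowels /o/ and /u/, so it voices to [b]. /k/ is a voiceless stop between vowels /e/ and /o/, so it voices to [g]. /wutotopudieko/ → wudodobudiego.
Rule 2 (regressive voicing assimilation): no segment meets the environment; /wudodobudiego/ is unchanged.
Rule 3 (intervocalic spirantization): /d/ is a stop between vowels /u/ and /o/, so it spirantizes to the fricative [z]. /d/ is a stop between vowels /o/ and /o/, so it spirantizes to the fricative [z]. /b/ is a stop between vowels /o/ and /u/, so it spirantizes to the fricative [v]. /d/ is a stop between vowels /u/ and /i/, so it spirantizes to the fricative [z]. /wudodobudiego/ → wuzozovuziego.
Rule 4 (final vowel raising): /o/ is a mid vowel in word-final position, so it raises to [u]. /wuzozovuziego/ → wuzozovuziegu.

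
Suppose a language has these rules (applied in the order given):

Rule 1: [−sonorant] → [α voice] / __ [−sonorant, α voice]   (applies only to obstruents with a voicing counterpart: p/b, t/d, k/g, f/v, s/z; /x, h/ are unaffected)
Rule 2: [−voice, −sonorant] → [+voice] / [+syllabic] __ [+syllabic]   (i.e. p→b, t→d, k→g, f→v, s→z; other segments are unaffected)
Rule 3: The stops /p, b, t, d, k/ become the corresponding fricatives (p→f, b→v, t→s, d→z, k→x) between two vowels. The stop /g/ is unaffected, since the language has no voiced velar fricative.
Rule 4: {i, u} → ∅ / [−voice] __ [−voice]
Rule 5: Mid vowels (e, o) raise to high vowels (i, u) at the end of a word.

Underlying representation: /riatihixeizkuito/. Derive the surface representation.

riazihxeiskuizu

Rule 1 (regressive voicing assimilation): /z/ precedes the voiceless obstruent /k/, so it devoices to [s] by assimilation. /riatihixeizkuito/ → riatihixeiskuito.
Rule 2 (intervocalic voicing): /t/ is a voiceless obstruent between vowels /a/ and /i/, so it voices to [d]. /t/ is a voiceless obstruent between vowels /i/ and /o/, so it voices to [d]. /riatihixeiskuito/ → riadihixeiskuido.
Rule 3 (intervocalic spirantization): /d/ is a stop between vowels /a/ and /i/, so it spirantizes to the fricative [z]. /d/ is a stop between vowels /i/ and /o/, so it spirantizes to the fricative [z]. /riadihixeiskuido/ → riazihixeiskuizo.
Rule 4 (high vowel syncope): /i/ is a high vowel flanked by voiceless consonants /h/ and /x/, so it deletes. /riazihixeiskuizo/ → riazihxeiskuizo.
Rule 5 (final vowel raising): /o/ is a mid vowel in word-final position, so it raises to [u]. /riazihxeiskuizo/ → riazihxeiskuizu.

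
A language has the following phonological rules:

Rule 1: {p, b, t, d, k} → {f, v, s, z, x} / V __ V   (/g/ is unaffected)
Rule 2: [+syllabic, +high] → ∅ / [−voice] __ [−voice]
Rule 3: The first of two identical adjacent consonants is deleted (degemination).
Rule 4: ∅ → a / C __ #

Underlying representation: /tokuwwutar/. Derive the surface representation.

toxuwusara

Rule 1 (intervocalic spirantization): /k/ is a stop between vowels /o/ and /u/, so it spirantizes to the fricative [x]. /t/ is a stop between vowels /u/ and /a/, so it spirantizes to the fricative [s]. /tokuwwutar/ → toxuwwusar.
Rule 2 (high vowel syncope): no segment meets the environment; /toxuwwusar/ is unchanged.
Rule 3 (degemination): /ww/ is a geminate; the first /w/ deletes. /toxuwwusar/ → toxuwusar.
Rule 4 (final a-epenthesis): the form ends in the consonant /r/, so [a] is inserted word-finally. /toxuwusar/ → toxuwusara.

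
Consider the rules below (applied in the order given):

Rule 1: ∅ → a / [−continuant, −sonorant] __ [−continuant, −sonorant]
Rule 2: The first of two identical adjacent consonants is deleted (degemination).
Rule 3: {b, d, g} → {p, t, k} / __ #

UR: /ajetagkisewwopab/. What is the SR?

Rule 1 (stop-cluster a-epenthesis): /g/ and /k/ form a stop–stop cluster, so [a] is inserted between them. /ajetagkisewwopab/ → ajetagakisewwopab.
Rule 2 (degemination): /ww/ is a geminate; the first /w/ deletes. /ajetagakisewwopab/ → ajetagakisewopab.
Rule 3 (final devoicing): /b/ is a voiced stop in word-final position, so it devoices to [p]. /ajetagakisewopab/ → ajetagakisewopap.

ajetagakisewopap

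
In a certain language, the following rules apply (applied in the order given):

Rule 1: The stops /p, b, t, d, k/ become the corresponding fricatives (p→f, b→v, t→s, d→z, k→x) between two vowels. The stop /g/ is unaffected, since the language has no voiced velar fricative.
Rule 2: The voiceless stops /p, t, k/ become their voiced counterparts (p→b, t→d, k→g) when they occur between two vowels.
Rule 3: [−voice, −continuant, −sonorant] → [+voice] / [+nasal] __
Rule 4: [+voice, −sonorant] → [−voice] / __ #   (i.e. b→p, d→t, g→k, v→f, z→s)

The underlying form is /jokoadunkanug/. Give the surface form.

Rule 1 (intervocalic spirantization): /k/ is a stop between vowels /o/ and /o/, so it spirantizes to the fricative [x]. /d/ is a stop between vowels /a/ and /u/, so it spirantizes to the fricative [z]. /jokoadunkanug/ → joxoazunkanug.
Rule 2 (intervocalic voicing): no segment meets the environment; /joxoazunkanug/ is unchanged.
Rule 3 (post-nasal voicing): /k/ is a voiceless stop immediately after the nasal /n/, so it voices to [g]. /joxoazunkanug/ → joxoazunganug.
Rule 4 (final devoicing): /g/ is a voiced obstruent in word-final position, so it devoices to [k]. /joxoazunganug/ → joxoazunganuk.

joxoazunganuk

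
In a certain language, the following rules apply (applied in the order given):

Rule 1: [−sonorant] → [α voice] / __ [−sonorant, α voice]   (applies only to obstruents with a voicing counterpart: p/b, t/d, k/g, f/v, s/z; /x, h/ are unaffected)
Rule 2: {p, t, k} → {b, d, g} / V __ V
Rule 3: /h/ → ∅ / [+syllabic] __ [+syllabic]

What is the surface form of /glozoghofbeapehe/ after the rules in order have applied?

glozokhovbeabee

Rule 1 (regressive voicing assimilation): /g/ precedes the voiceless obstruent /h/, so it devoices to [k] by assimilation. /f/ precedes the voiced obstruent /b/, so it voices to [v] by assimilation. /glozoghofbeapehe/ → glozokhovbeapehe.
Rule 2 (intervocalic voicing): /p/ is a voiceless stop between vowels /a/ and /e/, so it voices to [b]. /glozokhovbeapehe/ → glozokhovbeabehe.
Rule 3 (intervocalic h-deletion): /h/ occurs between vowels /e/ and /e/, so it deletes. /glozokhovbeabehe/ → glozokhovbeabee.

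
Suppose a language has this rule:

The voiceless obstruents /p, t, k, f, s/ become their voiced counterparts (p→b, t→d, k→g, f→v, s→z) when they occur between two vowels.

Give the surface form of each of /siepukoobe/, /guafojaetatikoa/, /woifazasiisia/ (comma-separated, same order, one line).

siebugoobe, guavojaedadigoa, woivazaziizia

/siepukoobe/: /p/ is a voiceless obstruent between vowels /e/ and /u/, so it voices to [b]. /k/ is a voiceless obstruent between vowels /u/ and /o/, so it voices to [g]. → [siebugoobe].
/guafojaetatikoa/: /f/ is a voiceless obstruent between vowels /a/ and /o/, so it voices to [v]. /t/ is a voiceless obstruent between vowels /e/ and /a/, so it voices to [d]. /t/ is a voiceless obstruent between vowels /a/ and /i/, so it voices to [d]. /k/ is a voiceless obstruent between vowels /i/ and /o/, so it voices to [g]. → [guavojaedadigoa].
/woifazasiisia/: /f/ is a voiceless obstruent between vowels /i/ and /a/, so it voices to [v]. /s/ is a voiceless obstruent between vowels /a/ and /i/, so it voices to [z]. /s/ is a voiceless obstruent between vowels /i/ and /i/, so it voices to [z]. → [woivazaziizia].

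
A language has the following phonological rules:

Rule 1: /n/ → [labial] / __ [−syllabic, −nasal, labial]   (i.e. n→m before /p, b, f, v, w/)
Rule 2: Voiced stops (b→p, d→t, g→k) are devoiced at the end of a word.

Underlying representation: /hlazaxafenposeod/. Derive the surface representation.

Rule 1 (nasal place assimilation): /n/ precedes the labial consonant /p/, so it assimilates in place to [m]. /hlazaxafenposeod/ → hlazaxafemposeod.
Rule 2 (final devoicing): /d/ is a voiced stop in word-final position, so it devoices to [t]. /hlazaxafemposeod/ → hlazaxafemposeot.

hlazaxafemposeot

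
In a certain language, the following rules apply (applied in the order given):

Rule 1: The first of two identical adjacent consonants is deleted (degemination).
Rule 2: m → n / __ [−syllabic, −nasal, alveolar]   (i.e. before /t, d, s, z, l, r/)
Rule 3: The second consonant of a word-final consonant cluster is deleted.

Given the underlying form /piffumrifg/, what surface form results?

Rule 1 (degemination): /ff/ is a geminate; the first /f/ deletes. /piffumrifg/ → pifumrifg.
Rule 2 (nasal place assimilation): /m/ precedes the alveolar consonant /r/, so it assimilates in place to [n]. /pifumrifg/ → pifunrifg.
Rule 3 (final cluster simplification): /g/ is the second consonant of a word-final cluster /fg/, so it deletes. /pifunrifg/ → pifunrif.

pifunrif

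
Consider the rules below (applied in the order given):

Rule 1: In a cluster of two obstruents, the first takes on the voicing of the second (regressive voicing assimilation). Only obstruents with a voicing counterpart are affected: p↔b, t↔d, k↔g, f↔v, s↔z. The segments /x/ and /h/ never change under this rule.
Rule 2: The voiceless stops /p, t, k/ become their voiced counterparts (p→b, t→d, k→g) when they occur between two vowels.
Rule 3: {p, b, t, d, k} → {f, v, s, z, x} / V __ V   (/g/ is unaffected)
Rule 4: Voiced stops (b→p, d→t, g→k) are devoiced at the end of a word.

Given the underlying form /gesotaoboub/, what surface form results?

Rule 1 (regressive voicing assimilation): no segment meets the environment; /gesotaoboub/ is unchanged.
Rule 2 (intervocalic voicing): /t/ is a voiceless stop between vowels /o/ and /a/, so it voices to [d]. /gesotaoboub/ → gesodaoboub.
Rule 3 (intervocalic spirantization): /d/ is a stop between vowels /o/ and /a/, so it spirantizes to the fricative [z]. /b/ is a stop between vowels /o/ and /o/, so it spirantizes to the fricative [v]. /gesodaoboub/ → gesozaovoub.
Rule 4 (final devoicing): /b/ is a voiced stop in word-final position, so it devoices to [p]. /gesozaovoub/ → gesozaovoup.

gesozaovoup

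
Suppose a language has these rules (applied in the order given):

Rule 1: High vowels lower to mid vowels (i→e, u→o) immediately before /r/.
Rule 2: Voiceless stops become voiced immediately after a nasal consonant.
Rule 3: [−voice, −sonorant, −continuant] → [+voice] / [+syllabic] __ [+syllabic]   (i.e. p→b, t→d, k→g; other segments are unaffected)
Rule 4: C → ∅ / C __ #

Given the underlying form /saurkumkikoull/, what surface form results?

saorkumgigoul

Rule 1 (pre-rhotic lowering): /u/ is a high vowel immediately before /r/, so it lowers to [o]. /saurkumkikoull/ → saorkumkikoull.
Rule 2 (post-nasal voicing): /k/ is a voiceless stop immediately after the nasal /m/, so it voices to [g]. /saorkumkikoull/ → saorkumgikoull.
Rule 3 (intervocalic voicing): /k/ is a voiceless stop between vowels /i/ and /o/, so it voices to [g]. /saorkumgikoull/ → saorkumgigoull.
Rule 4 (final cluster simplification): /l/ is the second consonant of a word-final cluster /ll/, so it deletes. /saorkumgigoull/ → saorkumgigoul.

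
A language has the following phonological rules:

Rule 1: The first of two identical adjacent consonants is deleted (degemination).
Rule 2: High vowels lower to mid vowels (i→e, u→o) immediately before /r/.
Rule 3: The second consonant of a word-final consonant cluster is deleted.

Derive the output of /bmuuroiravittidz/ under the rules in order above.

Rule 1 (degemination): /tt/ is a geminate; the first /t/ deletes. /bmuuroiravittidz/ → bmuuroiravitidz.
Rule 2 (pre-rhotic lowering): /u/ is a high vowel immediately before /r/, so it lowers to [o]. /i/ is a high vowel immediately before /r/, so it lowers to [e]. /bmuuroiravitidz/ → bmuoroeravitidz.
Rule 3 (final cluster simplification): /z/ is the second consonant of a word-final cluster /dz/, so it deletes. /bmuoroeravitidz/ → bmuoroeravitid.

bmuoroeravitid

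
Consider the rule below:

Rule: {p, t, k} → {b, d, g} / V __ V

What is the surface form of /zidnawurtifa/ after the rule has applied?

zidnawurtifa

No segment of /zidnawurtifa/ meets the structural description of the rule, so the form surfaces unchanged.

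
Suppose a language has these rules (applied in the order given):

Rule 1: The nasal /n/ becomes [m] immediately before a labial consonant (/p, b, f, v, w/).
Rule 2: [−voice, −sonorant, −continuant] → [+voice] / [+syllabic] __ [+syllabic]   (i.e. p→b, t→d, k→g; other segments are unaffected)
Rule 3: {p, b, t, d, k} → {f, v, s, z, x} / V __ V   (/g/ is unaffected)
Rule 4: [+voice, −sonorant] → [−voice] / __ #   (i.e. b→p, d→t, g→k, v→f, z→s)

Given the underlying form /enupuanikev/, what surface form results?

Rule 1 (nasal place assimilation): no segment meets the environment; /enupuanikev/ is unchanged.
Rule 2 (intervocalic voicing): /p/ is a voiceless stop between vowels /u/ and /u/, so it voices to [b]. /k/ is a voiceless stop between vowels /i/ and /e/, so it voices to [g]. /enupuanikev/ → enubuanigev.
Rule 3 (intervocalic spirantization): /b/ is a stop between vowels /u/ and /u/, so it spirantizes to the fricative [v]. /enubuanigev/ → enuvuanigev.
Rule 4 (final devoicing): /v/ is a voiced obstruent in word-final position, so it devoices to [f]. /enuvuanigev/ → enuvuanigef.

enuvuanigef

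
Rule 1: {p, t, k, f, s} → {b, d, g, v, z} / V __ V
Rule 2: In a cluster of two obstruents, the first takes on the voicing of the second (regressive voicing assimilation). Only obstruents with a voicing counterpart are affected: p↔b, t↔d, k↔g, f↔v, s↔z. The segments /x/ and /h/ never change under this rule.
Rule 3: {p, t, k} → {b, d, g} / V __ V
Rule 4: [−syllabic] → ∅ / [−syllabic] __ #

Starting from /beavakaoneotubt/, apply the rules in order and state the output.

Rule 1 (intervocalic voicing): /k/ is a voiceless obstruent between vowels /a/ and /a/, so it voices to [g]. /t/ is a voiceless obstruent between vowels /o/ and /u/, so it voices to [d]. /beavakaoneotubt/ → beavagaoneodubt.
Rule 2 (regressive voicing assimilation): /b/ precedes the voiceless obstruent /t/, so it devoices to [p] by assimilation. /beavagaoneodubt/ → beavagaoneodupt.
Rule 3 (intervocalic voicing): no segment meets the environment; /beavagaoneodupt/ is unchanged.
Rule 4 (final cluster simplification): /t/ is the second consonant of a word-final cluster /pt/, so it deletes. /beavagaoneodupt/ → beavagaoneodup.

beavagaoneodup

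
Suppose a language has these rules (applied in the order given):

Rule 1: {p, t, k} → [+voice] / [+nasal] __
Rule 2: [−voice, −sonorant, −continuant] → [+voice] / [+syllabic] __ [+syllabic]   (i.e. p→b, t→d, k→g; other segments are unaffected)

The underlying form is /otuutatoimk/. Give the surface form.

Rule 1 (post-nasal voicing): /k/ is a voiceless stop immediately after the nasal /m/, so it voices to [g]. /otuutatoimk/ → otuutatoimg.
Rule 2 (intervocalic voicing): /t/ is a voiceless stop between vowels /o/ and /u/, so it voices to [d]. /t/ is a voiceless stop between vowels /u/ and /a/, so it voices to [d]. /t/ is a voiceless stop between vowels /a/ and /o/, so it voices to [d]. /otuutatoimg/ → oduudadoimg.

oduudadoimg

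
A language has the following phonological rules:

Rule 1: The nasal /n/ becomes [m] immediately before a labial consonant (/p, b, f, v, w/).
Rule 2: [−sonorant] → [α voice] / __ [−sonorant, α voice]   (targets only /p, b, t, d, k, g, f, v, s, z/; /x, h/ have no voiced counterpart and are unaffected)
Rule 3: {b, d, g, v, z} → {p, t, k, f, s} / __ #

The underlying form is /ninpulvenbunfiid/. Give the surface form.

Rule 1 (nasal place assimilation): /n/ precedes the labial consonant /p/, so it assimilates in place to [m]. /n/ precedes the labial consonant /b/, so it assimilates in place to [m]. /n/ precedes the labial consonant /f/, so it assimilates in place to [m]. /ninpulvenbunfiid/ → nimpulvembumfiid.
Rule 2 (regressive voicing assimilation): no segment meets the environment; /nimpulvembumfiid/ is unchanged.
Rule 3 (final devoicing): /d/ is a voiced obstruent in word-final position, so it devoices to [t]. /nimpulvembumfiid/ → nimpulvembumfiit.

nimpulvembumfiit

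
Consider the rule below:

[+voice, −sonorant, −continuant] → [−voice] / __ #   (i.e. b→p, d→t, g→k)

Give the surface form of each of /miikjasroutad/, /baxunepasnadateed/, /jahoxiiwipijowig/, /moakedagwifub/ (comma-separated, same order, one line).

/miikjasroutad/: /d/ is a voiced stop in word-final position, so it devoices to [t]. → [miikjasroutat].
/baxunepasnadateed/: /d/ is a voiced stop in word-final position, so it devoices to [t]. → [baxunepasnadateet].
/jahoxiiwipijowig/: /g/ is a voiced stop in word-final position, so it devoices to [k]. → [jahoxiiwipijowik].
/moakedagwifub/: /b/ is a voiced stop in word-final position, so it devoices to [p]. → [moakedagwifup].

miikjasroutat, baxunepasnadateet, jahoxiiwipijowik, moakedagwifup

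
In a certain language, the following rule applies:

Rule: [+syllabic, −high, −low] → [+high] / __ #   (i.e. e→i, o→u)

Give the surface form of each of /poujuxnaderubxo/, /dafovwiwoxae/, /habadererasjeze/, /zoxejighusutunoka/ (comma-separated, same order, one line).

/poujuxnaderubxo/: /o/ is a mid vowel in word-final position, so it raises to [u]. → [poujuxnaderubxu].
/dafovwiwoxae/: /e/ is a mid vowel in word-final position, so it raises to [i]. → [dafovwiwoxai].
/habadererasjeze/: /e/ is a mid vowel in word-final position, so it raises to [i]. → [habadererasjezi].
/zoxejighusutunoka/: the rule's environment is not met; surfaces unchanged as [zoxejighusutunoka].

poujuxnaderubxu, dafovwiwoxai, habadererasjezi, zoxejighusutunoka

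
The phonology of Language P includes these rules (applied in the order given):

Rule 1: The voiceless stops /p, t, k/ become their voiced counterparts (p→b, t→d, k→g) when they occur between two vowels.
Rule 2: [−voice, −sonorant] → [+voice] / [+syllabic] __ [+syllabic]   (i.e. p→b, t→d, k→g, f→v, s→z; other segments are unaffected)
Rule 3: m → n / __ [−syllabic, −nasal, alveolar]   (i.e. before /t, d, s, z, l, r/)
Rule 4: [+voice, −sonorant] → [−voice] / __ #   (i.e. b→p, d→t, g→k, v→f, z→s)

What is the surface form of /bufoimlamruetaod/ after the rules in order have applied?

buvoinlanruedaot

Rule 1 (intervocalic voicing): /t/ is a voiceless stop between vowels /e/ and /a/, so it voices to [d]. /bufoimlamruetaod/ → bufoimlamruedaod.
Rule 2 (intervocalic voicing): /f/ is a voiceless obstruent between vowels /u/ and /o/, so it voices to [v]. /bufoimlamruedaod/ → buvoimlamruedaod.
Rule 3 (nasal place assimilation): /m/ precedes the alveolar consonant /l/, so it assimilates in place to [n]. /m/ precedes the alveolar consonant /r/, so it assimilates in place to [n]. /buvoimlamruedaod/ → buvoinlanruedaod.
Rule 4 (final devoicing): /d/ is a voiced obstruent in word-final position, so it devoices to [t]. /buvoinlanruedaod/ → buvoinlanruedaot.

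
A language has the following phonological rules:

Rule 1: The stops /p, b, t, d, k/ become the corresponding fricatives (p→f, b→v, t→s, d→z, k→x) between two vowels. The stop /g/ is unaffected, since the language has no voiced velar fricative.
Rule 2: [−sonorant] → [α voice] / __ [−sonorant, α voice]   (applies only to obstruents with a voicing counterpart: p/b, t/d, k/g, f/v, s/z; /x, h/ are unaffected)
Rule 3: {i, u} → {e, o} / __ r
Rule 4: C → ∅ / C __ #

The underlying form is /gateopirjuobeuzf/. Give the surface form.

Rule 1 (intervocalic spirantization): /t/ is a stop between vowels /a/ and /e/, so it spirantizes to the fricative [s]. /p/ is a stop between vowels /o/ and /i/, so it spirantizes to the fricative [f]. /b/ is a stop between vowels /o/ and /e/, so it spirantizes to the fricative [v]. /gateopirjuobeuzf/ → gaseofirjuoveuzf.
Rule 2 (regressive voicing assimilation): /z/ precedes the voiceless obstruent /f/, so it devoices to [s] by assimilation. /gaseofirjuoveuzf/ → gaseofirjuoveusf.
Rule 3 (pre-rhotic lowering): /i/ is a high vowel immediately before /r/, so it lowers to [e]. /gaseofirjuoveusf/ → gaseoferjuoveusf.
Rule 4 (final cluster simplification): /f/ is the second consonant of a word-final cluster /sf/, so it deletes. /gaseoferjuoveusf/ → gaseoferjuoveus.

gaseoferjuoveus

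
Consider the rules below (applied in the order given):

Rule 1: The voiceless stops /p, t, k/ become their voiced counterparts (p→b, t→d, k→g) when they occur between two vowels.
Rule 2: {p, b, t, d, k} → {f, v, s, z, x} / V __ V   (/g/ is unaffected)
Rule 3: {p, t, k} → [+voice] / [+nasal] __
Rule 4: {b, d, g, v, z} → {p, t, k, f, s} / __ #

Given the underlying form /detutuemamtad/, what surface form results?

dezuzuemamdat

Rule 1 (intervocalic voicing): /t/ is a voiceless stop between vowels /e/ and /u/, so it voices to [d]. /t/ is a voiceless stop between vowels /u/ and /u/, so it voices to [d]. /detutuemamtad/ → deduduemamtad.
Rule 2 (intervocalic spirantization): /d/ is a stop between vowels /e/ and /u/, so it spirantizes to the fricative [z]. /d/ is a stop between vowels /u/ and /u/, so it spirantizes to the fricative [z]. /deduduemamtad/ → dezuzuemamtad.
Rule 3 (post-nasal voicing): /t/ is a voiceless stop immediately after the nasal /m/, so it voices to [d]. /dezuzuemamtad/ → dezuzuemamdad.
Rule 4 (final devoicing): /d/ is a voiced obstruent in word-final position, so it devoices to [t]. /dezuzuemamdad/ → dezuzuemamdat.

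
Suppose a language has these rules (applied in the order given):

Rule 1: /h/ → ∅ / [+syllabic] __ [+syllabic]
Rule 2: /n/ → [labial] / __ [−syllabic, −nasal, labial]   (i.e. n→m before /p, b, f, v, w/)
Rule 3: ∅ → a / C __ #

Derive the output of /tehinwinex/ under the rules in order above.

Rule 1 (intervocalic h-deletion): /h/ occurs between vowels /e/ and /i/, so it deletes. /tehinwinex/ → teinwinex.
Rule 2 (nasal place assimilation): /n/ precedes the labial consonant /w/, so it assimilates in place to [m]. /teinwinex/ → teimwinex.
Rule 3 (final a-epenthesis): the form ends in the consonant /x/, so [a] is inserted word-finally. /teimwinex/ → teimwinexa.

teimwinexa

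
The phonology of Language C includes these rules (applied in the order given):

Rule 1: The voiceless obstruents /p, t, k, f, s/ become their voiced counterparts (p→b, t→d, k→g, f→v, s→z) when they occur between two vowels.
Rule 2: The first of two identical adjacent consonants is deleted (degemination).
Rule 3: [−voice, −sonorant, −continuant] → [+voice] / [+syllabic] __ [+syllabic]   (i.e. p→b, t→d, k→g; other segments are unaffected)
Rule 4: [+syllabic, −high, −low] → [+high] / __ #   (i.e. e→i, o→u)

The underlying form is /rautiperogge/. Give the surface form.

raudiberogi

Rule 1 (intervocalic voicing): /t/ is a voiceless obstruent between vowels /u/ and /i/, so it voices to [d]. /p/ is a voiceless obstruent between vowels /i/ and /e/, so it voices to [b]. /rautiperogge/ → raudiberogge.
Rule 2 (degemination): /gg/ is a geminate; the first /g/ deletes. /raudiberogge/ → raudiberoge.
Rule 3 (intervocalic voicing): no segment meets the environment; /raudiberoge/ is unchanged.
Rule 4 (final vowel raising): /e/ is a mid vowel in word-final position, so it raises to [i]. /raudiberoge/ → raudiberogi.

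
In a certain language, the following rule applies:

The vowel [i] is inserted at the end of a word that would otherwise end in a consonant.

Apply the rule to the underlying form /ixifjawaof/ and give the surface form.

ixifjawaofi

the form ends in the consonant /f/, so [i] is inserted word-finally.
Surface form: [ixifjawaofi].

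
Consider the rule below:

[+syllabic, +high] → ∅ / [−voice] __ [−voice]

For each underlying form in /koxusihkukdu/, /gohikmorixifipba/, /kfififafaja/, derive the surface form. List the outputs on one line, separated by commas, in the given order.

/koxusihkukdu/: /u/ is a high vowel flanked by voiceless consonants /x/ and /s/, so it deletes. /i/ is a high vowel flanked by voiceless consonants /s/ and /h/, so it deletes. /u/ is a high vowel flanked by voiceless consonants /k/ and /k/, so it deletes. → [koxshkkdu].
/gohikmorixifipba/: /i/ is a high vowel flanked by voiceless consonants /h/ and /k/, so it deletes. /i/ is a high vowel flanked by voiceless consonants /x/ and /f/, so it deletes. /i/ is a high vowel flanked by voiceless consonants /f/ and /p/, so it deletes. → [gohkmorixfpba].
/kfififafaja/: /i/ is a high vowel flanked by voiceless consonants /f/ and /f/, so it deletes. /i/ is a high vowel flanked by voiceless consonants /f/ and /f/, so it deletes. → [kfffafaja].

koxshkkdu, gohkmorixfpba, kfffafaja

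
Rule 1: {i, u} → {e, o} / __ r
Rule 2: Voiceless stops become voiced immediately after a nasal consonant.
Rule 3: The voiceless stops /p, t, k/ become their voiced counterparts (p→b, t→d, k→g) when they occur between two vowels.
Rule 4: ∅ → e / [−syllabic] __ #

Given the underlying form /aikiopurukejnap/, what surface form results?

Rule 1 (pre-rhotic lowering): /u/ is a high vowel immediately before /r/, so it lowers to [o]. /aikiopurukejnap/ → aikioporukejnap.
Rule 2 (post-nasal voicing): no segment meets the environment; /aikioporukejnap/ is unchanged.
Rule 3 (intervocalic voicing): /k/ is a voiceless stop between vowels /i/ and /i/, so it voices to [g]. /p/ is a voiceless stop between vowels /o/ and /o/, so it voices to [b]. /k/ is a voiceless stop between vowels /u/ and /e/, so it voices to [g]. /aikioporukejnap/ → aigioborugejnap.
Rule 4 (final e-epenthesis): the form ends in the consonant /p/, so [e] is inserted word-finally. /aigioborugejnap/ → aigioborugejnape.

aigioborugejnape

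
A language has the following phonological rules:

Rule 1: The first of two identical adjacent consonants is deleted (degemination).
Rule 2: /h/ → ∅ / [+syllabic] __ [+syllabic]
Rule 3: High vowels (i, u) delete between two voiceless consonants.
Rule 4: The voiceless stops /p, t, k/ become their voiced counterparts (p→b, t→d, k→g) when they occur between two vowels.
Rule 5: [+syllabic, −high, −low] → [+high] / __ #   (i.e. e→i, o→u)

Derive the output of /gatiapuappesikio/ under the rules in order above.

gadiabuabeskiu

Rule 1 (degemination): /pp/ is a geminate; the first /p/ deletes. /gatiapuappesikio/ → gatiapuapesikio.
Rule 2 (intervocalic h-deletion): no segment meets the environment; /gatiapuapesikio/ is unchanged.
Rule 3 (high vowel syncope): /i/ is a high vowel flanked by voiceless consonants /s/ and /k/, so it deletes. /gatiapuapesikio/ → gatiapuapeskio.
Rule 4 (intervocalic voicing): /t/ is a voiceless stop between vowels /a/ and /i/, so it voices to [d]. /p/ is a voiceless stop between vowels /a/ and /u/, so it voices to [b]. /p/ is a voiceless stop between vowels /a/ and /e/, so it voices to [b]. /gatiapuapeskio/ → gadiabuabeskio.
Rule 5 (final vowel raising): /o/ is a mid vowel in word-final position, so it raises to [u]. /gadiabuabeskio/ → gadiabuabeskiu.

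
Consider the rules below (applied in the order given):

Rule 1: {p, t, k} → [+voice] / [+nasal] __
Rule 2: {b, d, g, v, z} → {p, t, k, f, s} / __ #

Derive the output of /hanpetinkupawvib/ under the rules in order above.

Rule 1 (post-nasal voicing): /p/ is a voiceless stop immediately after the nasal /n/, so it voices to [b]. /k/ is a voiceless stop immediately after the nasal /n/, so it voices to [g]. /hanpetinkupawvib/ → hanbetingupawvib.
Rule 2 (final devoicing): /b/ is a voiced obstruent in word-final position, so it devoices to [p]. /hanbetingupawvib/ → hanbetingupawvip.

hanbetingupawvip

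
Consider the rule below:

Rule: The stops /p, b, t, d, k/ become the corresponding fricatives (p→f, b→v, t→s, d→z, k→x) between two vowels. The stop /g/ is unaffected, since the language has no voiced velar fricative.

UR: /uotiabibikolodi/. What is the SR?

uosiavivixolozi

/t/ is a stop between vowels /o/ and /i/, so it spirantizes to the fricative [s].
/b/ is a stop between vowels /a/ and /i/, so it spirantizes to the fricative [v].
/b/ is a stop between vowels /i/ and /i/, so it spirantizes to the fricative [v].
/k/ is a stop between vowels /i/ and /o/, so it spirantizes to the fricative [x].
/d/ is a stop between vowels /o/ and /i/, so it spirantizes to the fricative [z].
Surface form: [uosiavivixolozi].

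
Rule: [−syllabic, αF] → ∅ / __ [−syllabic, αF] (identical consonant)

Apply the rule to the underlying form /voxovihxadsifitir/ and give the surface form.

voxovihxadsifitir

No segment of /voxovihxadsifitir/ meets the structural description of the rule, so the form surfaces unchanged.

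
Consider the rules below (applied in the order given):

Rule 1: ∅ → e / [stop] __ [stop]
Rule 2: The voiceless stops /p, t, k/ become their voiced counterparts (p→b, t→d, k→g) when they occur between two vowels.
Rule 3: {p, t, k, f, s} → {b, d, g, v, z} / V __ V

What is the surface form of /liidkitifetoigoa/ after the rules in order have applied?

liidegidivedoigoa

Rule 1 (stop-cluster e-epenthesis): /d/ and /k/ form a stop–stop cluster, so [e] is inserted between them. /liidkitifetoigoa/ → liidekitifetoigoa.
Rule 2 (intervocalic voicing): /k/ is a voiceless stop between vowels /e/ and /i/, so it voices to [g]. /t/ is a voiceless stop between vowels /i/ and /i/, so it voices to [d]. /t/ is a voiceless stop between vowels /e/ and /o/, so it voices to [d]. /liidekitifetoigoa/ → liidegidifedoigoa.
Rule 3 (intervocalic voicing): /f/ is a voiceless obstruent between vowels /i/ and /e/, so it voices to [v]. /liidegidifedoigoa/ → liidegidivedoigoa.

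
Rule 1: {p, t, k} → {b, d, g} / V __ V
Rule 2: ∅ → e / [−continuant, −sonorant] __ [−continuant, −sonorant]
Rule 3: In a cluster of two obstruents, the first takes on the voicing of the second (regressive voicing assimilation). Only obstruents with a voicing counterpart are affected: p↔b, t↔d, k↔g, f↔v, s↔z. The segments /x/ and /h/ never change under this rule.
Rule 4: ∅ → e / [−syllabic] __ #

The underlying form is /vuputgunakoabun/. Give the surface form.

Rule 1 (intervocalic voicing): /p/ is a voiceless stop between vowels /u/ and /u/, so it voices to [b]. /k/ is a voiceless stop between vowels /a/ and /o/, so it voices to [g]. /vuputgunakoabun/ → vubutgunagoabun.
Rule 2 (stop-cluster e-epenthesis): /t/ and /g/ form a stop–stop cluster, so [e] is inserted between them. /vubutgunagoabun/ → vubutegunagoabun.
Rule 3 (regressive voicing assimilation): no segment meets the environment; /vubutegunagoabun/ is unchanged.
Rule 4 (final e-epenthesis): the form ends in the consonant /n/, so [e] is inserted word-finally. /vubutegunagoabun/ → vubutegunagoabune.

vubutegunagoabune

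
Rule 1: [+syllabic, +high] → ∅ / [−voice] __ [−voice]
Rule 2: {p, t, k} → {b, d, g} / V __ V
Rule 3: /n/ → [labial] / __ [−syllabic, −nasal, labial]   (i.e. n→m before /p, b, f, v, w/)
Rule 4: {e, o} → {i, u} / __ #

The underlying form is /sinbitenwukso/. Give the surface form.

Rule 1 (high vowel syncope): no segment meets the environment; /sinbitenwukso/ is unchanged.
Rule 2 (intervocalic voicing): /t/ is a voiceless stop between vowels /i/ and /e/, so it voices to [d]. /sinbitenwukso/ → sinbidenwukso.
Rule 3 (nasal place assimilation): /n/ precedes the labial consonant /b/, so it assimilates in place to [m]. /n/ precedes the labial consonant /w/, so it assimilates in place to [m]. /sinbidenwukso/ → simbidemwukso.
Rule 4 (final vowel raising): /o/ is a mid vowel in word-final position, so it raises to [u]. /simbidemwukso/ → simbidemwuksu.

simbidemwuksu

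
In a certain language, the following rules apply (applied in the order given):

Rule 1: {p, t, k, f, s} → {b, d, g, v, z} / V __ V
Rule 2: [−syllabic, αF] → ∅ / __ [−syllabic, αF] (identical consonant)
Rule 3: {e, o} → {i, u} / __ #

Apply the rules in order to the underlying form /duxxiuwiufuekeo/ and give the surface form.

Rule 1 (intervocalic voicing): /f/ is a voiceless obstruent between vowels /u/ and /u/, so it voices to [v]. /k/ is a voiceless obstruent between vowels /e/ and /e/, so it voices to [g]. /duxxiuwiufuekeo/ → duxxiuwiuvuegeo.
Rule 2 (degemination): /xx/ is a geminate; the first /x/ deletes. /duxxiuwiuvuegeo/ → duxiuwiuvuegeo.
Rule 3 (final vowel raising): /o/ is a mid vowel in word-final position, so it raises to [u]. /duxiuwiuvuegeo/ → duxiuwiuvuegeu.

duxiuwiuvuegeu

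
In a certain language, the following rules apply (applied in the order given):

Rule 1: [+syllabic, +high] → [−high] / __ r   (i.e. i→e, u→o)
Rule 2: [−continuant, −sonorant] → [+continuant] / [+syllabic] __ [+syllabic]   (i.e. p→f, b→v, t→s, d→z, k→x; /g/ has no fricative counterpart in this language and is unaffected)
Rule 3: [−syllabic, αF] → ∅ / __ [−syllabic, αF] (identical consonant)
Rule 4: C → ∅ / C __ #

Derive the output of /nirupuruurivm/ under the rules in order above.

neruforuoriv

Rule 1 (pre-rhotic lowering): /i/ is a high vowel immediately before /r/, so it lowers to [e]. /u/ is a high vowel immediately before /r/, so it lowers to [o]. /u/ is a high vowel immediately before /r/, so it lowers to [o]. /nirupuruurivm/ → neruporuorivm.
Rule 2 (intervocalic spirantization): /p/ is a stop between vowels /u/ and /o/, so it spirantizes to the fricative [f]. /neruporuorivm/ → neruforuorivm.
Rule 3 (degemination): no segment meets the environment; /neruforuorivm/ is unchanged.
Rule 4 (final cluster simplification): /m/ is the second consonant of a word-final cluster /vm/, so it deletes. /neruforuorivm/ → neruforuoriv.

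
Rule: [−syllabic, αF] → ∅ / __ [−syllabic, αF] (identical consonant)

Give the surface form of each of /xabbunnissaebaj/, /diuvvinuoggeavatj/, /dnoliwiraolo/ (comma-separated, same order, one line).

/xabbunnissaebaj/: /bb/ is a geminate; the first /b/ deletes. /nn/ is a geminate; the first /n/ deletes. /ss/ is a geminate; the first /s/ deletes. → [xabunisaebaj].
/diuvvinuoggeavatj/: /vv/ is a geminate; the first /v/ deletes. /gg/ is a geminate; the first /g/ deletes. → [diuvinuogeavatj].
/dnoliwiraolo/: the rule's environment is not met; surfaces unchanged as [dnoliwiraolo].

xabunisaebaj, diuvinuogeavatj, dnoliwiraolo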